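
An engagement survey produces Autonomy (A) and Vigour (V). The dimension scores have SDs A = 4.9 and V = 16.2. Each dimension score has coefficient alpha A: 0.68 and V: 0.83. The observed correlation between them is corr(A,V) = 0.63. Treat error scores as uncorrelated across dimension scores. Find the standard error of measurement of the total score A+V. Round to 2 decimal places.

Var(total) = 286.45 + 100.019 = 386.469.
True-score variance = 234.152 + 100.019 = 334.171, so reliability = 0.8647.
Error variance = 386.469 − 334.171 = 52.298; SEM = √52.298 = 7.23.

7.23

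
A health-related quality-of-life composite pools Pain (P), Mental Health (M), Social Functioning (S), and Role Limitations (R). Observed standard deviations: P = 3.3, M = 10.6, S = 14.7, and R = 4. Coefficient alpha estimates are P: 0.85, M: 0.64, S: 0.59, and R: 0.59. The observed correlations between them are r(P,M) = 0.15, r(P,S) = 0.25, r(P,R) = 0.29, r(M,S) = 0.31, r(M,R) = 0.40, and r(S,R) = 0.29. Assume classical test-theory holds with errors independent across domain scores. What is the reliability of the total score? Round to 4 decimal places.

Var(P+M+S+R) = 3.3² + 10.6² + 14.7² + 4² + 2·[3.3·10.6·0.15 + 3.3·14.7·0.25 + 3.3·4·0.29 + 10.6·14.7·0.31 + 10.6·4·0.40 + 14.7·4·0.29] = 355.34 + 207.037 = 562.377.
With uncorrelated errors the cross-covariances are all true-score covariance, so they carry over unchanged; only the diagonal terms shrink to ρᵢσᵢ².
True-score variance = [3.3²·0.85 + 10.6²·0.64 + 14.7²·0.59 + 4²·0.59] + 207.037 = 218.1 + 207.037 = 425.137.
Reliability = 425.137 / 562.377 = 0.7560.

0.7560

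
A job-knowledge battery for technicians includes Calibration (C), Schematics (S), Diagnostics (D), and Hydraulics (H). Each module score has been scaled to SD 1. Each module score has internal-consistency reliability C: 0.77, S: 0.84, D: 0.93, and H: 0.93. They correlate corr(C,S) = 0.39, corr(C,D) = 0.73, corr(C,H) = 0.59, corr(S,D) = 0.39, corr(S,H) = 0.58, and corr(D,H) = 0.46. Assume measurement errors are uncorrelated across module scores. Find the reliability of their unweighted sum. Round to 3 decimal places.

0.948

Var(C+S+D+H) = 4 + 2·[0.39 + 0.73 + 0.59 + 0.39 + 0.58 + 0.46] = 4 + 6.28 = 10.28.
Because errors are independent across components, Cov(Tᵢ,Tⱼ) = Cov(Xᵢ,Xⱼ); the off-diagonal part of the true-score variance is the same as above.
True-score variance = [0.77 + 0.84 + 0.93 + 0.93] + 6.28 = 3.47 + 6.28 = 9.75.
Reliability = 9.75 / 10.28 = 0.948.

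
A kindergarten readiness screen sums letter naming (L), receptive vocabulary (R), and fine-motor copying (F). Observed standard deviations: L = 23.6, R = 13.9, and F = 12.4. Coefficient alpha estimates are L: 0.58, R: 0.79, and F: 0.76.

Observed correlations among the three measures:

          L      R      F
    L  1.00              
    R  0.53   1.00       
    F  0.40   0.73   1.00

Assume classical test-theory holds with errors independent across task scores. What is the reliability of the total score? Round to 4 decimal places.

0.8208

Var(L+R+F) = 23.6² + 13.9² + 12.4² + 2·[23.6·13.9·0.53 + 23.6·12.4·0.40 + 13.9·12.4·0.73] = 903.93 + 833.48 = 1737.41.
Because errors are independent across components, Cov(Tᵢ,Tⱼ) = Cov(Xᵢ,Xⱼ); the off-diagonal part of the true-score variance is the same as above.
True-score variance = [23.6²·0.58 + 13.9²·0.79 + 12.4²·0.76] + 833.48 = 592.53 + 833.48 = 1426.01.
Reliability = 1426.01 / 1737.41 = 0.8208.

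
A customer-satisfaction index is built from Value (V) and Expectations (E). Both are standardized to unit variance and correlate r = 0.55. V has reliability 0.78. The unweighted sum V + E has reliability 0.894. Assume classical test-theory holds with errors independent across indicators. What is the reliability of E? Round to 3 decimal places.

Var(V+E) = 2 + 2·0.55 = 3.100.
True-score variance = ρ_V + ρ_E + 2·0.55, so 0.894 = (0.78 + ρ_E + 1.10) / 3.100.
ρ_E = 0.894·3.100 − 0.78 − 1.10 = 0.891.

0.891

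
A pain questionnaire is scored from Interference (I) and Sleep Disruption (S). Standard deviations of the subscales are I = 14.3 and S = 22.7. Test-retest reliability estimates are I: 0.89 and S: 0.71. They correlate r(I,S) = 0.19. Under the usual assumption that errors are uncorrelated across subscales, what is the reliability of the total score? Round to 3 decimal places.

0.796

Var(I+S) = 14.3² + 22.7² + 2·[14.3·22.7·0.19] = 719.78 + 123.352 = 843.132.
With uncorrelated errors the cross-covariances are all true-score covariance, so they carry over unchanged; only the diagonal terms shrink to ρᵢσᵢ².
True-score variance = [14.3²·0.89 + 22.7²·0.71] + 123.352 = 547.852 + 123.352 = 671.204.
Reliability = 671.204 / 843.132 = 0.796.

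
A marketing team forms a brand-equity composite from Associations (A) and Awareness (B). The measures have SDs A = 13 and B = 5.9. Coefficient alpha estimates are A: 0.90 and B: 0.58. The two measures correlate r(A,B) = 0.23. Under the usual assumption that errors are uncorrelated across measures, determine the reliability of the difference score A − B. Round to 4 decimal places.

0.8130

Var(A−B) = 13² + 5.9² − 2·13·5.9·0.23 = 203.81 − 35.282 = 168.528.
With uncorrelated errors the cross-covariances are all true-score covariance, so they carry over unchanged; only the diagonal terms shrink to ρᵢσᵢ².
True-score variance = [13²·0.90 + 5.9²·0.58] − 35.282 = 172.29 − 35.282 = 137.008.
Reliability = 137.008 / 168.528 = 0.8130.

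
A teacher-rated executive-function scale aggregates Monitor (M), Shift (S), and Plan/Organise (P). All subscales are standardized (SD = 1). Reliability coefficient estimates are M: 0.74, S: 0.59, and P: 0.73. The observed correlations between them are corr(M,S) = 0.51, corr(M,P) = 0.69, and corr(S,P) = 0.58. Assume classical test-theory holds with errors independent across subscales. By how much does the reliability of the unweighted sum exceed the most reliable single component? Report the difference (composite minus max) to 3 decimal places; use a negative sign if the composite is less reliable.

Var(sum) = 3 + 3.56 = 6.56; true-score variance = 2.06 + 3.56 = 5.62; composite reliability = 0.8567.
Max component reliability = 0.7400.
Difference = 0.8567 − 0.7400 = 0.117.

0.117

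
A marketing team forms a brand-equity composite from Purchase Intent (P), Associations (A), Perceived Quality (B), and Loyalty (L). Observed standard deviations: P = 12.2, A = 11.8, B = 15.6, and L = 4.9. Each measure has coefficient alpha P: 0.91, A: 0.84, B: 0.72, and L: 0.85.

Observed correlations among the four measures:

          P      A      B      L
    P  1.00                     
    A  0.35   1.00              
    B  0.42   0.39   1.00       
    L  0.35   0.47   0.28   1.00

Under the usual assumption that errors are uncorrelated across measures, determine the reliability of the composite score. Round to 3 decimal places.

Var(P+A+B+L) = 12.2² + 11.8² + 15.6² + 4.9² + 2·[12.2·11.8·0.35 + 12.2·15.6·0.42 + 12.2·4.9·0.35 + 11.8·15.6·0.39 + 11.8·4.9·0.47 + 15.6·4.9·0.28] = 555.45 + 543.226 = 1098.68.
Under uncorrelated errors the observed covariances equal the true-score covariances, so only the own-variance terms attenuate.
True-score variance = [12.2²·0.91 + 11.8²·0.84 + 15.6²·0.72 + 4.9²·0.85] + 543.226 = 448.034 + 543.226 = 991.26.
Reliability = 991.26 / 1098.68 = 0.902.

0.902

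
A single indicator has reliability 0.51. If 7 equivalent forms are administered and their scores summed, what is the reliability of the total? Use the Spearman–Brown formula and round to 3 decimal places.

0.879

ρ_k = kρ / (1 + (k−1)ρ) = 7·0.51 / (1 + 6·0.51) = 3.570 / 4.060 = 0.879.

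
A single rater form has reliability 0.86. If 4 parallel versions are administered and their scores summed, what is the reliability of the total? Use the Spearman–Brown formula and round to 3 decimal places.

0.961

ρ_k = kρ / (1 + (k−1)ρ) = 4·0.86 / (1 + 3·0.86) = 3.440 / 3.580 = 0.961.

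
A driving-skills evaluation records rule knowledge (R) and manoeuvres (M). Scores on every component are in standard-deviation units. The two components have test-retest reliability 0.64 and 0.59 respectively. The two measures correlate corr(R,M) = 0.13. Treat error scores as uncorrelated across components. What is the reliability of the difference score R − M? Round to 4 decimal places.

Var(R−M) = 1 + 1 − 2·0.13 = 2 − 0.26 = 1.74.
Because errors are independent across components, Cov(Tᵢ,Tⱼ) = Cov(Xᵢ,Xⱼ); the off-diagonal part of the true-score variance is the same as above.
True-score variance = [0.64 + 0.59] − 0.26 = 1.23 − 0.26 = 0.97.
Reliability = 0.97 / 1.74 = 0.5575.

0.5575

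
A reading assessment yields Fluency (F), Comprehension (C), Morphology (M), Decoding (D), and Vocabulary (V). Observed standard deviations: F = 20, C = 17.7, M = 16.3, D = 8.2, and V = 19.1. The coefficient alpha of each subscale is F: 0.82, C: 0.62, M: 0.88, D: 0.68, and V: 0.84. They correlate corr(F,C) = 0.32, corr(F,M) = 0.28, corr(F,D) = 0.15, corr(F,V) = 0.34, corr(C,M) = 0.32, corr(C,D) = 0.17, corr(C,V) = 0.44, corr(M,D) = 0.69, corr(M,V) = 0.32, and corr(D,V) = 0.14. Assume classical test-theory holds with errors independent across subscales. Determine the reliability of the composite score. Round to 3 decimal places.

0.902

Var(F+C+M+D+V) = 20² + 17.7² + 16.3² + 8.2² + 19.1² + 2·[20·17.7·0.32 + 20·16.3·0.28 + 20·8.2·0.15 + 20·19.1·0.34 + 17.7·16.3·0.32 + 17.7·8.2·0.17 + 17.7·19.1·0.44 + 16.3·8.2·0.69 + 16.3·19.1·0.32 + 8.2·19.1·0.14] = 1411.03 + 1677.13 = 3088.16.
With uncorrelated errors the cross-covariances are all true-score covariance, so they carry over unchanged; only the diagonal terms shrink to ρᵢσᵢ².
True-score variance = [20²·0.82 + 17.7²·0.62 + 16.3²·0.88 + 8.2²·0.68 + 19.1²·0.84] + 1677.13 = 1108.21 + 1677.13 = 2785.34.
Reliability = 2785.34 / 3088.16 = 0.902.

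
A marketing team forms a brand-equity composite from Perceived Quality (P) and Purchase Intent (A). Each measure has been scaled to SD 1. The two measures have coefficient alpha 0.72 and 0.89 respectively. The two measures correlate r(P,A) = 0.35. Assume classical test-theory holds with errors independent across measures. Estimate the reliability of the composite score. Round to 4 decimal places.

Var(P+A) = 2 + 2·[0.35] = 2 + 0.7 = 2.7.
Because errors are independent across components, Cov(Tᵢ,Tⱼ) = Cov(Xᵢ,Xⱼ); the off-diagonal part of the true-score variance is the same as above.
True-score variance = [0.72 + 0.89] + 0.7 = 1.61 + 0.7 = 2.31.
Reliability = 2.31 / 2.7 = 0.8556.

0.8556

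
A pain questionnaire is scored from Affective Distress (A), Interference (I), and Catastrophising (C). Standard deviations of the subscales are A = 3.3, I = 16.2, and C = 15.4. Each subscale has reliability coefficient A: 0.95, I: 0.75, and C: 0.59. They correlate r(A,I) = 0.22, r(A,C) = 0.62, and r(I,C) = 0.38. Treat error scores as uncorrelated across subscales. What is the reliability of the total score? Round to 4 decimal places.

0.7923

Var(A+I+C) = 3.3² + 16.2² + 15.4² + 2·[3.3·16.2·0.22 + 3.3·15.4·0.62 + 16.2·15.4·0.38] = 510.49 + 276.144 = 786.634.
Under uncorrelated errors the observed covariances equal the true-score covariances, so only the own-variance terms attenuate.
True-score variance = [3.3²·0.95 + 16.2²·0.75 + 15.4²·0.59] + 276.144 = 347.1 + 276.144 = 623.244.
Reliability = 623.244 / 786.634 = 0.7923.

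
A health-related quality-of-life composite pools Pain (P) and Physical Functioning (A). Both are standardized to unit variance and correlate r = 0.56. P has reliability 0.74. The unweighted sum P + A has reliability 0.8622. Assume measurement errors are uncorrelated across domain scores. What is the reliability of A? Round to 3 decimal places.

Var(P+A) = 2 + 2·0.56 = 3.120.
True-score variance = ρ_P + ρ_A + 2·0.56, so 0.8622 = (0.74 + ρ_A + 1.12) / 3.120.
ρ_A = 0.8622·3.120 − 0.74 − 1.12 = 0.830.

0.830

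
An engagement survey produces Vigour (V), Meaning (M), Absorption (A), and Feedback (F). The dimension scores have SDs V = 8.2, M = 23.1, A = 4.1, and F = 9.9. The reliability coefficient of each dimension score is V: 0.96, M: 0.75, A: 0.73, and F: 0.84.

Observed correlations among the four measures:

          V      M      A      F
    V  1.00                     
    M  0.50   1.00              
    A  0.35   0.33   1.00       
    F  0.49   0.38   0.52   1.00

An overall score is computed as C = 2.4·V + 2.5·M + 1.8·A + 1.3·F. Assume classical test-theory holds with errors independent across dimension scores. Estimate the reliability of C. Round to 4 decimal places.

Var(C) = 2.4²·8.2² + 2.5²·23.1² + 1.8²·4.1² + 1.3²·9.9² + 2·[6·8.2·23.1·0.50 + 4.32·8.2·4.1·0.35 + 3.12·8.2·9.9·0.49 + 4.5·23.1·4.1·0.33 + 3.25·23.1·9.9·0.38 + 2.34·4.1·9.9·0.52] = 3942.47 + 2431.34 = 6373.8.
With uncorrelated errors the cross-covariances are all true-score covariance, so they carry over unchanged; only the diagonal terms shrink to ρᵢσᵢ².
True-score variance = [2.4²·8.2²·0.96 + 2.5²·23.1²·0.75 + 1.8²·4.1²·0.73 + 1.3²·9.9²·0.84] + 2431.34 = 3052 + 2431.34 = 5483.34.
Reliability = 5483.34 / 6373.8 = 0.8603.

0.8603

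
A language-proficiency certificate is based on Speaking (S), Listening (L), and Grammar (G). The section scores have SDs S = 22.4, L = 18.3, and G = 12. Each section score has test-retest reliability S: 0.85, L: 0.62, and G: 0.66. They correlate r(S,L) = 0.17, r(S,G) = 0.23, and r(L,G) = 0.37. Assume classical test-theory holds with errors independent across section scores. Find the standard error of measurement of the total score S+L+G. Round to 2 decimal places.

Var(total) = 980.65 + 425.525 = 1406.17.
True-score variance = 729.168 + 425.525 = 1154.69, so reliability = 0.8212.
Error variance = 1406.17 − 1154.69 = 251.482; SEM = √251.482 = 15.86.

15.86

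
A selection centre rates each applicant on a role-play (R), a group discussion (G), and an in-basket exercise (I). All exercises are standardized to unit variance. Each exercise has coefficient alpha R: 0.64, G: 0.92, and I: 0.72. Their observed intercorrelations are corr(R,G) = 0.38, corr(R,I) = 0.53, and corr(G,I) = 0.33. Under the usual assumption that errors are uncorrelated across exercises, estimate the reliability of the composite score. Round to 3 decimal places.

Var(R+G+I) = 3 + 2·[0.38 + 0.53 + 0.33] = 3 + 2.48 = 5.48.
With uncorrelated errors the cross-covariances are all true-score covariance, so they carry over unchanged; only the diagonal terms shrink to ρᵢσᵢ².
True-score variance = [0.64 + 0.92 + 0.72] + 2.48 = 2.28 + 2.48 = 4.76.
Reliability = 4.76 / 5.48 = 0.869.

0.869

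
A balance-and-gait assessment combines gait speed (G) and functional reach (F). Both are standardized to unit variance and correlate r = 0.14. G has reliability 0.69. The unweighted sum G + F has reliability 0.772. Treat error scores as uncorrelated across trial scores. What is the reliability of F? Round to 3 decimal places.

0.790

Var(G+F) = 2 + 2·0.14 = 2.280.
True-score variance = ρ_G + ρ_F + 2·0.14, so 0.772 = (0.69 + ρ_F + 0.28) / 2.280.
ρ_F = 0.772·2.280 − 0.69 − 0.28 = 0.790.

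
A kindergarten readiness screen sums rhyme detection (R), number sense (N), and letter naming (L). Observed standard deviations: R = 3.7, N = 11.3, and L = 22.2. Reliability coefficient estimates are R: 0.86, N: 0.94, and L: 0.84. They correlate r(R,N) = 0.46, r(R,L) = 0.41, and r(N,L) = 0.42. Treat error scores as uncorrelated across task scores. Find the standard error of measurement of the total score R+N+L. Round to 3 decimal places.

Var(total) = 634.22 + 316.542 = 950.762.
True-score variance = 545.788 + 316.542 = 862.33, so reliability = 0.9070.
Error variance = 950.762 − 862.33 = 88.4324; SEM = √88.4324 = 9.404.

9.404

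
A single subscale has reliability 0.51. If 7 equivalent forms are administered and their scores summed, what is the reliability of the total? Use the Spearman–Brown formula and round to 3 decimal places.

0.879

ρ_k = kρ / (1 + (k−1)ρ) = 7·0.51 / (1 + 6·0.51) = 3.570 / 4.060 = 0.879.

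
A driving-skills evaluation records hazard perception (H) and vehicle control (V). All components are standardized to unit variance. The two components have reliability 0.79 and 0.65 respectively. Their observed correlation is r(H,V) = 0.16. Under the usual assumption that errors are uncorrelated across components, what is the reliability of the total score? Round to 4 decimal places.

Var(H+V) = 2 + 2·[0.16] = 2 + 0.32 = 2.32.
With uncorrelated errors the cross-covariances are all true-score covariance, so they carry over unchanged; only the diagonal terms shrink to ρᵢσᵢ².
True-score variance = [0.79 + 0.65] + 0.32 = 1.44 + 0.32 = 1.76.
Reliability = 1.76 / 2.32 = 0.7586.

0.7586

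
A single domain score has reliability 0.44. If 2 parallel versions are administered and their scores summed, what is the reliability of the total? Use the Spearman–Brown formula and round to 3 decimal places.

ρ_k = kρ / (1 + (k−1)ρ) = 2·0.44 / (1 + 1·0.44) = 0.880 / 1.440 = 0.611.

0.611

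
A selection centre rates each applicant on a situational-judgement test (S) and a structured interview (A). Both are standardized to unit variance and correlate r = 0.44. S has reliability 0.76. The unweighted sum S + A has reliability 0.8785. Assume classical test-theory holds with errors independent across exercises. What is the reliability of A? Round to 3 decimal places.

Var(S+A) = 2 + 2·0.44 = 2.880.
True-score variance = ρ_S + ρ_A + 2·0.44, so 0.8785 = (0.76 + ρ_A + 0.88) / 2.880.
ρ_A = 0.8785·2.880 − 0.76 − 0.88 = 0.890.

0.890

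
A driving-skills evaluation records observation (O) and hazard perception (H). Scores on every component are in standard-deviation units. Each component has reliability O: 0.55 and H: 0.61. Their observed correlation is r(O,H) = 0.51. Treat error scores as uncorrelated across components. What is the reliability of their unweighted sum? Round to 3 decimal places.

Var(O+H) = 2 + 2·[0.51] = 2 + 1.02 = 3.02.
With uncorrelated errors the cross-covariances are all true-score covariance, so they carry over unchanged; only the diagonal terms shrink to ρᵢσᵢ².
True-score variance = [0.55 + 0.61] + 1.02 = 1.16 + 1.02 = 2.18.
Reliability = 2.18 / 3.02 = 0.722.

0.722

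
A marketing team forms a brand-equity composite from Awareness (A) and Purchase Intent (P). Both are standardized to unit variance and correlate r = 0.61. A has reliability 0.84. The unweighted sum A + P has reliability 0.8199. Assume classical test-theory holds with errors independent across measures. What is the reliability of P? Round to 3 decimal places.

0.580

Var(A+P) = 2 + 2·0.61 = 3.220.
True-score variance = ρ_A + ρ_P + 2·0.61, so 0.8199 = (0.84 + ρ_P + 1.22) / 3.220.
ρ_P = 0.8199·3.220 − 0.84 − 1.22 = 0.580.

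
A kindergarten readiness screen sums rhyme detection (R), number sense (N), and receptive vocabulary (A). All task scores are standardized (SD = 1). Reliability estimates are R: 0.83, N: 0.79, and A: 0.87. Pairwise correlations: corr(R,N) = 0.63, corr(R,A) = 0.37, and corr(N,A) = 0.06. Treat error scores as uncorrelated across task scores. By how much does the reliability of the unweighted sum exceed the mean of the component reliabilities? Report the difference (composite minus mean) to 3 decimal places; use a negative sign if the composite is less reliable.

0.070

Var(sum) = 3 + 2.12 = 5.12; true-score variance = 2.49 + 2.12 = 4.61; composite reliability = 0.9004.
Mean component reliability = 0.8300.
Difference = 0.9004 − 0.8300 = 0.070.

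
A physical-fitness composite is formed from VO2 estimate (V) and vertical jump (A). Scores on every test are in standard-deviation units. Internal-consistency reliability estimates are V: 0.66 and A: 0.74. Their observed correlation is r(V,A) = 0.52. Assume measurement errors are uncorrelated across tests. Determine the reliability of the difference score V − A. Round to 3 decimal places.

Var(V−A) = 1 + 1 − 2·0.52 = 2 − 1.04 = 0.96.
Under uncorrelated errors the observed covariances equal the true-score covariances, so only the own-variance terms attenuate.
True-score variance = [0.66 + 0.74] − 1.04 = 1.4 − 1.04 = 0.36.
Reliability = 0.36 / 0.96 = 0.375.

0.375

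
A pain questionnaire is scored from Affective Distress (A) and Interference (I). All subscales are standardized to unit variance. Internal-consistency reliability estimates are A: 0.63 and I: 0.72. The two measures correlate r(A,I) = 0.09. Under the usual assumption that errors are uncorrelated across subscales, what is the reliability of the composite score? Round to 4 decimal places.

Var(A+I) = 2 + 2·[0.09] = 2 + 0.18 = 2.18.
With uncorrelated errors the cross-covariances are all true-score covariance, so they carry over unchanged; only the diagonal terms shrink to ρᵢσᵢ².
True-score variance = [0.63 + 0.72] + 0.18 = 1.35 + 0.18 = 1.53.
Reliability = 1.53 / 2.18 = 0.7018.

0.7018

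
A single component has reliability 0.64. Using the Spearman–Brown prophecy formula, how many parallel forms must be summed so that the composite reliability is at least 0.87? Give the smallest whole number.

4

k ≥ ρ*(1−ρ₁)/(ρ₁(1−ρ*)) = 0.87·0.36 / (0.64·0.13) = 3.764.
Smallest integer k = 4.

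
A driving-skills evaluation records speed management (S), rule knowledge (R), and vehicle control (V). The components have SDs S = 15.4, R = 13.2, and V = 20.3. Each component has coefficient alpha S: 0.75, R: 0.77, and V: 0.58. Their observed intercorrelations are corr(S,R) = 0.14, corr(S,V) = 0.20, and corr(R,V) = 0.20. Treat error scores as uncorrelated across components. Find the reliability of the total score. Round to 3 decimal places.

Var(S+R+V) = 15.4² + 13.2² + 20.3² + 2·[15.4·13.2·0.14 + 15.4·20.3·0.20 + 13.2·20.3·0.20] = 823.49 + 289.15 = 1112.64.
With uncorrelated errors the cross-covariances are all true-score covariance, so they carry over unchanged; only the diagonal terms shrink to ρᵢσᵢ².
True-score variance = [15.4²·0.75 + 13.2²·0.77 + 20.3²·0.58] + 289.15 = 551.047 + 289.15 = 840.197.
Reliability = 840.197 / 1112.64 = 0.755.

0.755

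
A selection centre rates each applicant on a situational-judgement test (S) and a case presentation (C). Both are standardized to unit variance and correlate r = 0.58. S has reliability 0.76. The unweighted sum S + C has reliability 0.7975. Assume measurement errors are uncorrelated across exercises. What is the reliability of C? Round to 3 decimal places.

0.600

Var(S+C) = 2 + 2·0.58 = 3.160.
True-score variance = ρ_S + ρ_C + 2·0.58, so 0.7975 = (0.76 + ρ_C + 1.16) / 3.160.
ρ_C = 0.7975·3.160 − 0.76 − 1.16 = 0.600.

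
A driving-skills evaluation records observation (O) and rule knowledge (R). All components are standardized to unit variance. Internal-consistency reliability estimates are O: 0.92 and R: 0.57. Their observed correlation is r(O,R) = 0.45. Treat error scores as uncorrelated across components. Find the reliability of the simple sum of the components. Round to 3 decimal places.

Var(O+R) = 2 + 2·[0.45] = 2 + 0.9 = 2.9.
Under uncorrelated errors the observed covariances equal the true-score covariances, so only the own-variance terms attenuate.
True-score variance = [0.92 + 0.57] + 0.9 = 1.49 + 0.9 = 2.39.
Reliability = 2.39 / 2.9 = 0.824.

0.824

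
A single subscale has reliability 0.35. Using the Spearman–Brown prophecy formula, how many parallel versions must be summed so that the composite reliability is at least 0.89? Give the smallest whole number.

k ≥ ρ*(1−ρ₁)/(ρ₁(1−ρ*)) = 0.89·0.65 / (0.35·0.11) = 15.026.
Smallest integer k = 16.

16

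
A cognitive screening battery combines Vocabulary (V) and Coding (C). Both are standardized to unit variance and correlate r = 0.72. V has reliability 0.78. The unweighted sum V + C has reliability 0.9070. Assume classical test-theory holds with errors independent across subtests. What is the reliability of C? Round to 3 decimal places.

0.900

Var(V+C) = 2 + 2·0.72 = 3.440.
True-score variance = ρ_V + ρ_C + 2·0.72, so 0.9070 = (0.78 + ρ_C + 1.44) / 3.440.
ρ_C = 0.9070·3.440 − 0.78 − 1.44 = 0.900.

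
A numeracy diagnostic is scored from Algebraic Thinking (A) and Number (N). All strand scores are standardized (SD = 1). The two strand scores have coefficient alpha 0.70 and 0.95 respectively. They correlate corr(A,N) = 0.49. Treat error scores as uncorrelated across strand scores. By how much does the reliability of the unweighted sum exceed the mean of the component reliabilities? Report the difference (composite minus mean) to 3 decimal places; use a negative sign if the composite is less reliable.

Var(sum) = 2 + 0.98 = 2.98; true-score variance = 1.65 + 0.98 = 2.63; composite reliability = 0.8826.
Mean component reliability = 0.8250.
Difference = 0.8826 − 0.8250 = 0.058.

0.058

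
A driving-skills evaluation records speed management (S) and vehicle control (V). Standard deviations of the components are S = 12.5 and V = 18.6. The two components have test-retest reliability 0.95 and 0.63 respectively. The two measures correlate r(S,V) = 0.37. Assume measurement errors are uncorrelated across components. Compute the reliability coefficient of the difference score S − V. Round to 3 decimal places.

0.589

Var(S−V) = 12.5² + 18.6² − 2·12.5·18.6·0.37 = 502.21 − 172.05 = 330.16.
Because errors are independent across components, Cov(Tᵢ,Tⱼ) = Cov(Xᵢ,Xⱼ); the off-diagonal part of the true-score variance is the same as above.
True-score variance = [12.5²·0.95 + 18.6²·0.63] − 172.05 = 366.392 − 172.05 = 194.342.
Reliability = 194.342 / 330.16 = 0.589.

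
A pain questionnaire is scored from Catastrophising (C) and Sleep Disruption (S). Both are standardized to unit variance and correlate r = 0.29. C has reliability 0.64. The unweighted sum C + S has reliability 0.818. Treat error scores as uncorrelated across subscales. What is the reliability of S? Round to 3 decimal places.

0.890

Var(C+S) = 2 + 2·0.29 = 2.580.
True-score variance = ρ_C + ρ_S + 2·0.29, so 0.818 = (0.64 + ρ_S + 0.58) / 2.580.
ρ_S = 0.818·2.580 − 0.64 − 0.58 = 0.890.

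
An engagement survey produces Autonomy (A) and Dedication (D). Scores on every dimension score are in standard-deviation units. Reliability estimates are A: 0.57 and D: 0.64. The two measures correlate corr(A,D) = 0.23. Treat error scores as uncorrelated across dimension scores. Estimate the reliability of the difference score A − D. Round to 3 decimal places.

0.487

Var(A−D) = 1 + 1 − 2·0.23 = 2 − 0.46 = 1.54.
Because errors are independent across components, Cov(Tᵢ,Tⱼ) = Cov(Xᵢ,Xⱼ); the off-diagonal part of the true-score variance is the same as above.
True-score variance = [0.57 + 0.64] − 0.46 = 1.21 − 0.46 = 0.75.
Reliability = 0.75 / 1.54 = 0.487.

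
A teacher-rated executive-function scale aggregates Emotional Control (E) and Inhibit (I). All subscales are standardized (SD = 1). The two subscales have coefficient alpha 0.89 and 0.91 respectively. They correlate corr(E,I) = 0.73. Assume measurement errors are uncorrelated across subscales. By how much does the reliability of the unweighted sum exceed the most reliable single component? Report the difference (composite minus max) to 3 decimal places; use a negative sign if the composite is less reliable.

0.032

Var(sum) = 2 + 1.46 = 3.46; true-score variance = 1.8 + 1.46 = 3.26; composite reliability = 0.9422.
Max component reliability = 0.9100.
Difference = 0.9422 − 0.9100 = 0.032.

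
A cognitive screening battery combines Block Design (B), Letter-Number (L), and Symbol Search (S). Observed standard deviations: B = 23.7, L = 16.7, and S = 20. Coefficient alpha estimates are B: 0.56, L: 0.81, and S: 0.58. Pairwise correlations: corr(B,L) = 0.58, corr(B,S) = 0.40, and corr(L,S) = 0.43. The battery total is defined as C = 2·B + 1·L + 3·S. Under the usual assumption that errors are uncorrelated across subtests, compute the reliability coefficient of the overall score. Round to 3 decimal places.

Var(C) = 2²·23.7² + 16.7² + 3²·20² + 2·[2·23.7·16.7·0.58 + 6·23.7·20·0.40 + 3·16.7·20·0.43] = 6125.65 + 4055.15 = 10180.8.
Under uncorrelated errors the observed covariances equal the true-score covariances, so only the own-variance terms attenuate.
True-score variance = [2²·23.7²·0.56 + 16.7²·0.81 + 3²·20²·0.58] + 4055.15 = 3572.09 + 4055.15 = 7627.24.
Reliability = 7627.24 / 10180.8 = 0.749.

0.749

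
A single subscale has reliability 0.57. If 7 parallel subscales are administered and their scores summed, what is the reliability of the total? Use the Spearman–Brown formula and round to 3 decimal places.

0.903

ρ_k = kρ / (1 + (k−1)ρ) = 7·0.57 / (1 + 6·0.57) = 3.990 / 4.420 = 0.903.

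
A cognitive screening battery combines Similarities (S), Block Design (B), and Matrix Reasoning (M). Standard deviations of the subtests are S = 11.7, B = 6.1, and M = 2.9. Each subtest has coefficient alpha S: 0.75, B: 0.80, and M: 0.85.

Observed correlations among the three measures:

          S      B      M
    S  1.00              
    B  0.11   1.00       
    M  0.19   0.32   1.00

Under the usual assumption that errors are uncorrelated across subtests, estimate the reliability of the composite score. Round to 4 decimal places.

Var(S+B+M) = 11.7² + 6.1² + 2.9² + 2·[11.7·6.1·0.11 + 11.7·2.9·0.19 + 6.1·2.9·0.32] = 182.51 + 39.9164 = 222.426.
Under uncorrelated errors the observed covariances equal the true-score covariances, so only the own-variance terms attenuate.
True-score variance = [11.7²·0.75 + 6.1²·0.80 + 2.9²·0.85] + 39.9164 = 139.584 + 39.9164 = 179.5.
Reliability = 179.5 / 222.426 = 0.8070.

0.8070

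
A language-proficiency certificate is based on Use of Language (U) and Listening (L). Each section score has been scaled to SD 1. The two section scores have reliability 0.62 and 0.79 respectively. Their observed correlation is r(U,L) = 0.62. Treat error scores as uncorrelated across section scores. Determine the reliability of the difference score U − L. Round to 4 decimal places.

Var(U−L) = 1 + 1 − 2·0.62 = 2 − 1.24 = 0.76.
With uncorrelated errors the cross-covariances are all true-score covariance, so they carry over unchanged; only the diagonal terms shrink to ρᵢσᵢ².
True-score variance = [0.62 + 0.79] − 1.24 = 1.41 − 1.24 = 0.17.
Reliability = 0.17 / 0.76 = 0.2237.

0.2237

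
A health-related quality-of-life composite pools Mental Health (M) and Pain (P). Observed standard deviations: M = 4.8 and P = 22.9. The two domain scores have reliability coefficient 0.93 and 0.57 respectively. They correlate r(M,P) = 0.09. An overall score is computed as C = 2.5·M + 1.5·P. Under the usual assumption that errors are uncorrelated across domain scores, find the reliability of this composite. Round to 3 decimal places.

0.630

Var(C) = 2.5²·4.8² + 1.5²·22.9² + 2·[3.75·4.8·22.9·0.09] = 1323.92 + 74.196 = 1398.12.
Because errors are independent across components, Cov(Tᵢ,Tⱼ) = Cov(Xᵢ,Xⱼ); the off-diagonal part of the true-score variance is the same as above.
True-score variance = [2.5²·4.8²·0.93 + 1.5²·22.9²·0.57] + 74.196 = 806.476 + 74.196 = 880.672.
Reliability = 880.672 / 1398.12 = 0.630.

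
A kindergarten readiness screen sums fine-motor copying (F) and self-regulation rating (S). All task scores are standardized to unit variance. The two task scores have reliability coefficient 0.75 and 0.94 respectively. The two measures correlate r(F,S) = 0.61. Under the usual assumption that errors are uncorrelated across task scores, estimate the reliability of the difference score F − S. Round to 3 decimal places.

0.603

Var(F−S) = 1 + 1 − 2·0.61 = 2 − 1.22 = 0.78.
Because errors are independent across components, Cov(Tᵢ,Tⱼ) = Cov(Xᵢ,Xⱼ); the off-diagonal part of the true-score variance is the same as above.
True-score variance = [0.75 + 0.94] − 1.22 = 1.69 − 1.22 = 0.47.
Reliability = 0.47 / 0.78 = 0.603.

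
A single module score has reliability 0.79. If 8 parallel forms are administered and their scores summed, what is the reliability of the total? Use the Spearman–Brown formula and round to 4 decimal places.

ρ_k = kρ / (1 + (k−1)ρ) = 8·0.79 / (1 + 7·0.79) = 6.320 / 6.530 = 0.9678.

0.9678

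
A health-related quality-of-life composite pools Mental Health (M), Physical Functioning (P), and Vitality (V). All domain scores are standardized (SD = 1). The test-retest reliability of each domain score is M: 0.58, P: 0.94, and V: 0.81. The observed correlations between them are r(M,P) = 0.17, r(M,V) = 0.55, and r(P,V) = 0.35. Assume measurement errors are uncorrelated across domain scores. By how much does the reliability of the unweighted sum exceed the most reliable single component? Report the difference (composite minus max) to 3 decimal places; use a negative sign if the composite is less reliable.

Var(sum) = 3 + 2.14 = 5.14; true-score variance = 2.33 + 2.14 = 4.47; composite reliability = 0.8696.
Max component reliability = 0.9400.
Difference = 0.8696 − 0.9400 = -0.070.

-0.070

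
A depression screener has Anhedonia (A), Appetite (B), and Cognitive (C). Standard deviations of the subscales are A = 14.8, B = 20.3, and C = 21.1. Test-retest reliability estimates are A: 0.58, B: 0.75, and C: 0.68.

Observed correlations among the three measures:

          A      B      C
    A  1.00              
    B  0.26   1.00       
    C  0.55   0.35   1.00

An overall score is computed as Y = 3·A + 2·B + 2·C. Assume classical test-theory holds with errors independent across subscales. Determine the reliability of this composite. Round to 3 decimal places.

0.811

Var(Y) = 3²·14.8² + 2²·20.3² + 2²·21.1² + 2·[6·14.8·20.3·0.26 + 6·14.8·21.1·0.55 + 4·20.3·21.1·0.35] = 5400.56 + 4197.74 = 9598.3.
Because errors are independent across components, Cov(Tᵢ,Tⱼ) = Cov(Xᵢ,Xⱼ); the off-diagonal part of the true-score variance is the same as above.
True-score variance = [3²·14.8²·0.58 + 2²·20.3²·0.75 + 2²·21.1²·0.68] + 4197.74 = 3590.63 + 4197.74 = 7788.37.
Reliability = 7788.37 / 9598.3 = 0.811.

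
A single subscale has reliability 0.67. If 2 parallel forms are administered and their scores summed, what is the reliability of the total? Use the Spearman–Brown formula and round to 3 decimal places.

0.802

ρ_k = kρ / (1 + (k−1)ρ) = 2·0.67 / (1 + 1·0.67) = 1.340 / 1.670 = 0.802.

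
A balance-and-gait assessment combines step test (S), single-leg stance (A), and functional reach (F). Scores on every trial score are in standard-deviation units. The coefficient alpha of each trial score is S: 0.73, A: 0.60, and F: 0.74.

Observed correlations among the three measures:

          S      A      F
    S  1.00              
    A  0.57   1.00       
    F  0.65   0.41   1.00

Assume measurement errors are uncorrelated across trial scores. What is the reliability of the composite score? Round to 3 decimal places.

Var(S+A+F) = 3 + 2·[0.57 + 0.65 + 0.41] = 3 + 3.26 = 6.26.
Under uncorrelated errors the observed covariances equal the true-score covariances, so only the own-variance terms attenuate.
True-score variance = [0.73 + 0.60 + 0.74] + 3.26 = 2.07 + 3.26 = 5.33.
Reliability = 5.33 / 6.26 = 0.851.

0.851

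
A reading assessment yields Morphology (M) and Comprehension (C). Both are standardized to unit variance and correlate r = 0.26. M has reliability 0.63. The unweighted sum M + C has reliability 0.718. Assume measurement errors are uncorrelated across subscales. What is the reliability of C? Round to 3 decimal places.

0.659

Var(M+C) = 2 + 2·0.26 = 2.520.
True-score variance = ρ_M + ρ_C + 2·0.26, so 0.718 = (0.63 + ρ_C + 0.52) / 2.520.
ρ_C = 0.718·2.520 − 0.63 − 0.52 = 0.659.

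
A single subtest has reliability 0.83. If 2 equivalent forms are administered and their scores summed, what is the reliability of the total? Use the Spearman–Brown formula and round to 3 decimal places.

ρ_k = kρ / (1 + (k−1)ρ) = 2·0.83 / (1 + 1·0.83) = 1.660 / 1.830 = 0.907.

0.907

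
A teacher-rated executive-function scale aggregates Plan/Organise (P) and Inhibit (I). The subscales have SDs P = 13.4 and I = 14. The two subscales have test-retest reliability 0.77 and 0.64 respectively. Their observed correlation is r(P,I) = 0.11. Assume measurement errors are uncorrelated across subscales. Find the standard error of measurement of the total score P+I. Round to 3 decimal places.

10.576

Var(total) = 375.56 + 41.272 = 416.832.
True-score variance = 263.701 + 41.272 = 304.973, so reliability = 0.7316.
Error variance = 416.832 − 304.973 = 111.859; SEM = √111.859 = 10.576.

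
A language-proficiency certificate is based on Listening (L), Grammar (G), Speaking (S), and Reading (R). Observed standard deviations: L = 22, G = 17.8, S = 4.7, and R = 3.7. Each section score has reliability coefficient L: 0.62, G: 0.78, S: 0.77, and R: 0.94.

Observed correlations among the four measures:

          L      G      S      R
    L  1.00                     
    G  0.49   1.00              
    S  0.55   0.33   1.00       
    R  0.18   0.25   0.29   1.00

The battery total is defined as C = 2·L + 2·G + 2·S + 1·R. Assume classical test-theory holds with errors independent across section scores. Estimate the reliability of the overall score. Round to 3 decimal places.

Var(C) = 2²·22² + 2²·17.8² + 2²·4.7² + 3.7² + 2·[4·22·17.8·0.49 + 4·22·4.7·0.55 + 2·22·3.7·0.18 + 4·17.8·4.7·0.33 + 2·17.8·3.7·0.25 + 2·4.7·3.7·0.29] = 3305.41 + 2355.53 = 5660.94.
Because errors are independent across components, Cov(Tᵢ,Tⱼ) = Cov(Xᵢ,Xⱼ); the off-diagonal part of the true-score variance is the same as above.
True-score variance = [2²·22²·0.62 + 2²·17.8²·0.78 + 2²·4.7²·0.77 + 3.7²·0.94] + 2355.53 = 2269.77 + 2355.53 = 4625.3.
Reliability = 4625.3 / 5660.94 = 0.817.

0.817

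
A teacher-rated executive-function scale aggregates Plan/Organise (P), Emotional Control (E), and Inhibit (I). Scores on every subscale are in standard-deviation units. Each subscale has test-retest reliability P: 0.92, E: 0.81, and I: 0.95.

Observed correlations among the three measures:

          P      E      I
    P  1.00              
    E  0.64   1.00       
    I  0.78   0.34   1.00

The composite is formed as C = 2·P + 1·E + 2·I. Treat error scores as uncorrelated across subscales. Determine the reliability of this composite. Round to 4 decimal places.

0.9629

Var(C) = 2² + 1 + 2² + 2·[2·0.64 + 4·0.78 + 2·0.34] = 9 + 10.16 = 19.16.
Because errors are independent across components, Cov(Tᵢ,Tⱼ) = Cov(Xᵢ,Xⱼ); the off-diagonal part of the true-score variance is the same as above.
True-score variance = [2²·0.92 + 0.81 + 2²·0.95] + 10.16 = 8.29 + 10.16 = 18.45.
Reliability = 18.45 / 19.16 = 0.9629.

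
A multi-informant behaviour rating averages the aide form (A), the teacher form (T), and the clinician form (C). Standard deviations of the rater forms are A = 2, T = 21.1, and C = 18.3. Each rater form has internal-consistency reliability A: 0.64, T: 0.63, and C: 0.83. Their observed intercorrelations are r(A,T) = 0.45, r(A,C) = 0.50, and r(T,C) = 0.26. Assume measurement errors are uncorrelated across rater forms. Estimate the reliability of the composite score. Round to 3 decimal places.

0.789

Var(A+T+C) = 2² + 21.1² + 18.3² + 2·[2·21.1·0.45 + 2·18.3·0.50 + 21.1·18.3·0.26] = 784.1 + 275.368 = 1059.47.
Because errors are independent across components, Cov(Tᵢ,Tⱼ) = Cov(Xᵢ,Xⱼ); the off-diagonal part of the true-score variance is the same as above.
True-score variance = [2²·0.64 + 21.1²·0.63 + 18.3²·0.83] + 275.368 = 561.001 + 275.368 = 836.369.
Reliability = 836.369 / 1059.47 = 0.789.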